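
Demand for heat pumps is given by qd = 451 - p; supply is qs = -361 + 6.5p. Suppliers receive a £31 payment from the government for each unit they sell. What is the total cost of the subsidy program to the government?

Government cost = £11457.6

Pre-subsidy: 451 - p = -361 + 6.5p gives p* = 1624/15, q* = 5141/15.
With the subsidy, sellers receive ps = pb + 31 for each unit, where pb is the price buyers pay.
Supply in terms of pb becomes qs = -361 + 6.5(pb + 31) = -159.5 + 6.5pb. Setting this equal to demand: 451 - pb = -159.5 + 6.5pb, so pb = 81.4.
Sellers receive ps = 81.4 + 31 = 112.4; q' = 451 − 1·81.4 = 369.6.
Government outlay = subsidy × quantity = 31 × 369.6 = 11457.6.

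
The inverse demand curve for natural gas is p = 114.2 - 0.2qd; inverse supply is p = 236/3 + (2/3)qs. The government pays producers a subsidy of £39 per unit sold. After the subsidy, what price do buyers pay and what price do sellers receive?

Pre-subsidy: 114.2 - 0.2q = 236/3 + (2/3)q gives q* = 41 and p* = 106.
With the subsidy, sellers receive ps = pb + 39 for each unit, where pb is the price buyers pay.
On the curves, pb = 114.2 - 0.2q and ps = 236/3 + (2/3)q; the wedge ps − pb = 39 gives 236/3 + (2/3)q − (114.2 - 0.2q) = 39, so q' = 86.
Then pb = 114.2 − 0.2·86 = 97 and ps = 236/3 + (2/3)·86 = 136.

Buyers pay £97; sellers receive £136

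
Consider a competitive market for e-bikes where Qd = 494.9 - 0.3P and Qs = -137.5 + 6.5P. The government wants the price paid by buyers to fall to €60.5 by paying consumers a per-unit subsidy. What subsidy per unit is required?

Required subsidy s = €34 per unit

At a buyer price of 60.5, quantity demanded is 494.9 − 0.3·60.5 = 476.75.
Sellers supply 476.75 only when they receive Ps with -137.5 + 6.5·Ps = 476.75, i.e. Ps = 94.5.
s = Ps − Pb = 94.5 − 60.5 = 34.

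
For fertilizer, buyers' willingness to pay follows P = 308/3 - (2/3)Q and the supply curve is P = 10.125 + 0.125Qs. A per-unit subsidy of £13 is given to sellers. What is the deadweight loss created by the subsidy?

Pre-subsidy: 308/3 - (2/3)Q = 10.125 + 0.125Q gives Q* = 2221/19 and P* = 470/19.
With the subsidy, sellers receive Ps = Pb + 13 for each unit, where Pb is the price buyers pay.
On the curves, Pb = 308/3 - (2/3)Q and Ps = 10.125 + 0.125Q; the wedge Ps − Pb = 13 gives 10.125 + 0.125Q − (308/3 - (2/3)Q) = 13, so Q' = 2533/19.
Then Pb = 308/3 − (2/3)·(2533/19) = 262/19 and Ps = 10.125 + 0.125·(2533/19) = 509/19.
The subsidy expands output by 2533/19 − 2221/19 = 312/19 past the efficient level; on those units the gap between marginal cost and willingness to pay runs from 0 up to 13.
DWL = ½ × 13 × 312/19 = 2028/19.

Deadweight loss = 2028/19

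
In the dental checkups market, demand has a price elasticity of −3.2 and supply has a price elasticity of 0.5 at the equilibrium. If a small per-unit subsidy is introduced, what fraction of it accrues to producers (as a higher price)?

Producer share = 32/37

For a small subsidy around the equilibrium, the benefit split depends on the relative slopes, which at a point are proportional to the elasticities.
Buyer share = εs/(εs + |εd|) = 0.5/(0.5 + 3.2) = 5/37; seller share = |εd|/(εs + |εd|) = 32/37.
So producers capture 32/37 of the subsidy.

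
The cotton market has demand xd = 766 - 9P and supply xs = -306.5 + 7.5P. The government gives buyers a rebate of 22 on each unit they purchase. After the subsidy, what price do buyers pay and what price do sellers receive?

Pre-subsidy: 766 - 9P = -306.5 + 7.5P gives P* = 65, x* = 181.
With the rebate, buyers effectively pay Pb = Ps − 22, where Ps is the price sellers receive.
Demand in terms of Ps becomes xd = 766 − 9(Ps − 22) = 964 - 9Ps. Setting this equal to supply: 964 - 9Ps = -306.5 + 7.5Ps, so Ps = 77.
Buyers pay Pb = 77 − 22 = 55; x' = -306.5 + 7.5·77 = 271.

Buyers pay 55; sellers receive 77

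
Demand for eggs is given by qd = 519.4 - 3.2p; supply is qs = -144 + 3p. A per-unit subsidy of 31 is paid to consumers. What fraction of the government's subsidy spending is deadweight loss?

Pre-subsidy: 519.4 - 3.2p = -144 + 3p gives p* = 107, q* = 177.
With the rebate, buyers effectively pay pb = ps − 31, where ps is the price sellers receive.
Demand in terms of ps becomes qd = 519.4 − 3.2(ps − 31) = 618.6 - 3.2ps. Setting this equal to supply: 618.6 - 3.2ps = -144 + 3ps, so ps = 123.
Buyers pay pb = 123 − 31 = 92; q' = -144 + 3·123 = 225.
ΔCS = ½(177 + 225)(107 − 92) = 3015; ΔPS = ½(177 + 225)(123 − 107) = 3216.
Government spending = 31 × 225 = 6975.
DWL = ½ × 31 × (225 − 177) = 744; fraction = 744 / 6975 = 8/75.

DWL / government spending = 8/75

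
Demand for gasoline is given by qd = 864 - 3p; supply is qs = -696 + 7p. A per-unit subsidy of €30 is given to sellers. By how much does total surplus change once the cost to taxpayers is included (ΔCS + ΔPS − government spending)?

Pre-subsidy: 864 - 3p = -696 + 7p gives p* = 156, q* = 396.
With the subsidy, sellers receive ps = pb + 30 for each unit, where pb is the price buyers pay.
Supply in terms of pb becomes qs = -696 + 7(pb + 30) = -486 + 7pb. Setting this equal to demand: 864 - 3pb = -486 + 7pb, so pb = 135.
Sellers receive ps = 135 + 30 = 165; q' = 864 − 3·135 = 459.
ΔCS = ½(396 + 459)(156 − 135) = 8977.5; ΔPS = ½(396 + 459)(165 − 156) = 3847.5.
Government spending = 30 × 459 = 13770.
Net change = 8977.5 + 3847.5 − 13770 = -945. The loss equals the DWL triangle ½·30·63.

Net change in total surplus = -€945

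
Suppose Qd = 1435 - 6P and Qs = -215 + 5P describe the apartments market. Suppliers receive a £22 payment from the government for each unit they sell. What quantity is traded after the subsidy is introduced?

Q' = 595

Pre-subsidy: 1435 - 6P = -215 + 5P gives P* = 150, Q* = 535.
With the subsidy, sellers receive Ps = Pb + 22 for each unit, where Pb is the price buyers pay.
Supply in terms of Pb becomes Qs = -215 + 5(Pb + 22) = -105 + 5Pb. Setting this equal to demand: 1435 - 6Pb = -105 + 5Pb, so Pb = 140.
Sellers receive Ps = 140 + 22 = 162; Q' = 1435 − 6·140 = 595.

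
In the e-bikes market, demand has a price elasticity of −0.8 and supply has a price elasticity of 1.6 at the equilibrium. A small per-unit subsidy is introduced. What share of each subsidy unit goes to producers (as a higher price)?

Producer share = 1/3

For a small subsidy around the equilibrium, the benefit split depends on the relative slopes, which at a point are proportional to the elasticities.
Buyer share = εs/(εs + |εd|) = 1.6/(1.6 + 0.8) = 2/3; seller share = |εd|/(εs + |εd|) = 1/3.
So producers capture 1/3 of the subsidy.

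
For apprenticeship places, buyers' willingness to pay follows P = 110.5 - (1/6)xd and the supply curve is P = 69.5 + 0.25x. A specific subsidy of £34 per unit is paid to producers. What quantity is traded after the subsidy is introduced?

x' = 180

Pre-subsidy: 110.5 - (1/6)x = 69.5 + 0.25x gives x* = 98.4 and P* = 94.1.
With the subsidy, sellers receive Ps = Pb + 34 for each unit, where Pb is the price buyers pay.
On the curves, Pb = 110.5 - (1/6)x and Ps = 69.5 + 0.25x; the wedge Ps − Pb = 34 gives 69.5 + 0.25x − (110.5 - (1/6)x) = 34, so x' = 180.
Then Pb = 110.5 − (1/6)·180 = 80.5 and Ps = 69.5 + 0.25·180 = 114.5.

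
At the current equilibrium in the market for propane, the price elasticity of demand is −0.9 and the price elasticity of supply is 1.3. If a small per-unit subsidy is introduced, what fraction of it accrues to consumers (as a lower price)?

Consumer share = 13/22

For a small subsidy around the equilibrium, the benefit split depends on the relative slopes, which at a point are proportional to the elasticities.
Buyer share = εs/(εs + |εd|) = 1.3/(1.3 + 0.9) = 13/22; seller share = |εd|/(εs + |εd|) = 9/22.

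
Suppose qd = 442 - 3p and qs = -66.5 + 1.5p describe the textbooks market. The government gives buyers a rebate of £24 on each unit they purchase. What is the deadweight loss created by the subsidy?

Pre-subsidy: 442 - 3p = -66.5 + 1.5p gives p* = 113, q* = 103.
With the rebate, buyers effectively pay pb = ps − 24, where ps is the price sellers receive.
Demand in terms of ps becomes qd = 442 − 3(ps − 24) = 514 - 3ps. Setting this equal to supply: 514 - 3ps = -66.5 + 1.5ps, so ps = 129.
Buyers pay pb = 129 − 24 = 105; q' = -66.5 + 1.5·129 = 127.
The subsidy expands output by 127 − 103 = 24 past the efficient level; on those units the gap between marginal cost and willingness to pay runs from 0 up to 24.
DWL = ½ × 24 × 24 = 288.

Deadweight loss = £288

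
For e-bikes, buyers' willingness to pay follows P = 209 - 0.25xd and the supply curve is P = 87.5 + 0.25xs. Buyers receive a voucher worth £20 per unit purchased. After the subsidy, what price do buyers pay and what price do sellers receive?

Buyers pay £138.25; sellers receive £158.25

Pre-subsidy: 209 - 0.25x = 87.5 + 0.25x gives x* = 243 and P* = 148.25.
With the rebate, buyers effectively pay Pb = Ps − 20, where Ps is the price sellers receive.
On the curves, Pb = 209 - 0.25x and Ps = 87.5 + 0.25x; the wedge Ps − Pb = 20 gives 87.5 + 0.25x − (209 - 0.25x) = 20, so x' = 283.
Then Pb = 209 − 0.25·283 = 138.25 and Ps = 87.5 + 0.25·283 = 158.25.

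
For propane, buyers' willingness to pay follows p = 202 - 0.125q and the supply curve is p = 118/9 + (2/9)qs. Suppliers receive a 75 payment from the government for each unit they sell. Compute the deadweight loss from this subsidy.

Pre-subsidy: 202 - 0.125q = 118/9 + (2/9)q gives q* = 544 and p* = 134.
With the subsidy, sellers receive ps = pb + 75 for each unit, where pb is the price buyers pay.
On the curves, pb = 202 - 0.125q and ps = 118/9 + (2/9)q; the wedge ps − pb = 75 gives 118/9 + (2/9)q − (202 - 0.125q) = 75, so q' = 760.
Then pb = 202 − 0.125·760 = 107 and ps = 118/9 + (2/9)·760 = 182.
The subsidy expands output by 760 − 544 = 216 past the efficient level; on those units the gap between marginal cost and willingness to pay runs from 0 up to 75.
DWL = ½ × 75 × 216 = 8100.

Deadweight loss = 8100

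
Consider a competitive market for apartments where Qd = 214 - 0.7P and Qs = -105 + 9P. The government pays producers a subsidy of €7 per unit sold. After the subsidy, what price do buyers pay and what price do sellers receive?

Buyers pay 2560/97; sellers receive 3239/97

Pre-subsidy: 214 - 0.7P = -105 + 9P gives P* = 3190/97, Q* = 18525/97.
With the subsidy, sellers receive Ps = Pb + 7 for each unit, where Pb is the price buyers pay.
Supply in terms of Pb becomes Qs = -105 + 9(Pb + 7) = -42 + 9Pb. Setting this equal to demand: 214 - 0.7Pb = -42 + 9Pb, so Pb = 2560/97.
Sellers receive Ps = 2560/97 + 7 = 3239/97; Q' = 214 − 0.7·(2560/97) = 18966/97.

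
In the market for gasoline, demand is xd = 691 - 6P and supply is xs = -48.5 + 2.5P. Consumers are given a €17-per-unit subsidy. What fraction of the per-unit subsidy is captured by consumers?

Consumer share = 5/17

Pre-subsidy: 691 - 6P = -48.5 + 2.5P gives P* = 87, x* = 169.
With the rebate, buyers effectively pay Pb = Ps − 17, where Ps is the price sellers receive.
Demand in terms of Ps becomes xd = 691 − 6(Ps − 17) = 793 - 6Ps. Setting this equal to supply: 793 - 6Ps = -48.5 + 2.5Ps, so Ps = 99.
Buyers pay Pb = 99 − 17 = 82; x' = -48.5 + 2.5·99 = 199.
Buyers' price falls by P* − Pb = 87 − 82 = 5; sellers' price rises by Ps − P* = 99 − 87 = 12.
So consumers capture 5/17 = 5/17 of each unit of subsidy.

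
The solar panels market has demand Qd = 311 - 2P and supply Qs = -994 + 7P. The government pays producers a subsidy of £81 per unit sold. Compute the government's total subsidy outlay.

Pre-subsidy: 311 - 2P = -994 + 7P gives P* = 145, Q* = 21.
With the subsidy, sellers receive Ps = Pb + 81 for each unit, where Pb is the price buyers pay.
Supply in terms of Pb becomes Qs = -994 + 7(Pb + 81) = -427 + 7Pb. Setting this equal to demand: 311 - 2Pb = -427 + 7Pb, so Pb = 82.
Sellers receive Ps = 82 + 81 = 163; Q' = 311 − 2·82 = 147.
Government outlay = subsidy × quantity = 81 × 147 = 11907.

Government cost = £11907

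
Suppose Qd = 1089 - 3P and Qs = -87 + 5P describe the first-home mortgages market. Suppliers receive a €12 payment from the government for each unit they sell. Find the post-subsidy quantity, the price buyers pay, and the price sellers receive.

Q' = 670.5; buyers pay €139.5; sellers receive €151.5

Pre-subsidy: 1089 - 3P = -87 + 5P gives P* = 147, Q* = 648.
With the subsidy, sellers receive Ps = Pb + 12 for each unit, where Pb is the price buyers pay.
Supply in terms of Pb becomes Qs = -87 + 5(Pb + 12) = -27 + 5Pb. Setting this equal to demand: 1089 - 3Pb = -27 + 5Pb, so Pb = 139.5.
Sellers receive Ps = 139.5 + 12 = 151.5; Q' = 1089 − 3·139.5 = 670.5.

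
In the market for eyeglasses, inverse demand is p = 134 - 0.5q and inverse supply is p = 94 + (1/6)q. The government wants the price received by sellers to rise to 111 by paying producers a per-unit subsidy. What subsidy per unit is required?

Required subsidy s = 28 per unit

At a seller price of 111, quantity supplied is -564 + 6·111 = 102.
Buyers absorb 102 only when they pay pb = 134 − 0.5·102 = 83.
s = ps − pb = 111 − 83 = 28.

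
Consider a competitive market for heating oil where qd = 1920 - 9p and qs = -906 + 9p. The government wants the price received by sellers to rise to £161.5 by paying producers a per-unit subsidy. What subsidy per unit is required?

Required subsidy s = £9 per unit

At a seller price of 161.5, quantity supplied is -906 + 9·161.5 = 547.5.
Buyers absorb 547.5 only when they pay pb with 1920 − 9·pb = 547.5, i.e. pb = 152.5.
s = ps − pb = 161.5 − 152.5 = 9.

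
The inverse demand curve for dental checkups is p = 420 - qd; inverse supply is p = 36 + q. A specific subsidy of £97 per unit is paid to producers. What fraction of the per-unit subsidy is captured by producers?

Producer share = 0.5

Pre-subsidy: 420 - q = 36 + q gives q* = 192 and p* = 228.
With the subsidy, sellers receive ps = pb + 97 for each unit, where pb is the price buyers pay.
On the curves, pb = 420 - q and ps = 36 + q; the wedge ps − pb = 97 gives 36 + q − (420 - q) = 97, so q' = 240.5.
Then pb = 420 − 1·240.5 = 179.5 and ps = 36 + 1·240.5 = 276.5.
Buyers' price falls by p* − pb = 228 − 179.5 = 48.5; sellers' price rises by ps − p* = 276.5 − 228 = 48.5.
So producers capture 48.5/97 = 0.5 of each unit of subsidy.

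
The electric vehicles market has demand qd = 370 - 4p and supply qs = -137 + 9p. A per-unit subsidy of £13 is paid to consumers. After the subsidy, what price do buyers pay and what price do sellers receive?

Pre-subsidy: 370 - 4p = -137 + 9p gives p* = 39, q* = 214.
With the rebate, buyers effectively pay pb = ps − 13, where ps is the price sellers receive.
Demand in terms of ps becomes qd = 370 − 4(ps − 13) = 422 - 4ps. Setting this equal to supply: 422 - 4ps = -137 + 9ps, so ps = 43.
Buyers pay pb = 43 − 13 = 30; q' = -137 + 9·43 = 250.

Buyers pay £30; sellers receive £43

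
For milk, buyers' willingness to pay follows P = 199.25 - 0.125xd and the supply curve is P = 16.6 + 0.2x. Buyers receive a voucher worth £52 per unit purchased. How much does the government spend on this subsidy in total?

Pre-subsidy: 199.25 - 0.125x = 16.6 + 0.2x gives x* = 562 and P* = 129.
With the rebate, buyers effectively pay Pb = Ps − 52, where Ps is the price sellers receive.
On the curves, Pb = 199.25 - 0.125x and Ps = 16.6 + 0.2x; the wedge Ps − Pb = 52 gives 16.6 + 0.2x − (199.25 - 0.125x) = 52, so x' = 722.
Then Pb = 199.25 − 0.125·722 = 109 and Ps = 16.6 + 0.2·722 = 161.
Government outlay = subsidy × quantity = 52 × 722 = 37544.

Government cost = £37544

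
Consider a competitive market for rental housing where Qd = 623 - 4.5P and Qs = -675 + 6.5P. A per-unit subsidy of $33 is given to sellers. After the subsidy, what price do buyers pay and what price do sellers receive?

Pre-subsidy: 623 - 4.5P = -675 + 6.5P gives P* = 118, Q* = 92.
With the subsidy, sellers receive Ps = Pb + 33 for each unit, where Pb is the price buyers pay.
Supply in terms of Pb becomes Qs = -675 + 6.5(Pb + 33) = -460.5 + 6.5Pb. Setting this equal to demand: 623 - 4.5Pb = -460.5 + 6.5Pb, so Pb = 98.5.
Sellers receive Ps = 98.5 + 33 = 131.5; Q' = 623 − 4.5·98.5 = 179.75.

Buyers pay $98.5; sellers receive $131.5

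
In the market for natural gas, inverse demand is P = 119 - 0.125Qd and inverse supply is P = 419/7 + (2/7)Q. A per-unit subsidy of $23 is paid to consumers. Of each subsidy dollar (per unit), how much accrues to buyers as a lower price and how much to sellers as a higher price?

Buyers gain $7 per unit; sellers gain $16 per unit

Pre-subsidy: 119 - 0.125Q = 419/7 + (2/7)Q gives Q* = 144 and P* = 101.
With the rebate, buyers effectively pay Pb = Ps − 23, where Ps is the price sellers receive.
On the curves, Pb = 119 - 0.125Q and Ps = 419/7 + (2/7)Q; the wedge Ps − Pb = 23 gives 419/7 + (2/7)Q − (119 - 0.125Q) = 23, so Q' = 200.
Then Pb = 119 − 0.125·200 = 94 and Ps = 419/7 + (2/7)·200 = 117.
Buyers' price falls by P* − Pb = 101 − 94 = 7; sellers' price rises by Ps − P* = 117 − 101 = 16.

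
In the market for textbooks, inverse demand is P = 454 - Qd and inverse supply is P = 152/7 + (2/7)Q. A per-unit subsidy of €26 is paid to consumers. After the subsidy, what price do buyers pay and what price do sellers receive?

Buyers pay 878/9; sellers receive 1112/9

Pre-subsidy: 454 - Q = 152/7 + (2/7)Q gives Q* = 3026/9 and P* = 1060/9.
With the rebate, buyers effectively pay Pb = Ps − 26, where Ps is the price sellers receive.
On the curves, Pb = 454 - Q and Ps = 152/7 + (2/7)Q; the wedge Ps − Pb = 26 gives 152/7 + (2/7)Q − (454 - Q) = 26, so Q' = 3208/9.
Then Pb = 454 − 1·(3208/9) = 878/9 and Ps = 152/7 + (2/7)·(3208/9) = 1112/9.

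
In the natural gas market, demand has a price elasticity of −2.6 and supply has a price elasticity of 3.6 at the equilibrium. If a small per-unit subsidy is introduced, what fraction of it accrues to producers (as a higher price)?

For a small subsidy around the equilibrium, the benefit split depends on the relative slopes, which at a point are proportional to the elasticities.
Buyer share = εs/(εs + |εd|) = 3.6/(3.6 + 2.6) = 18/31; seller share = |εd|/(εs + |εd|) = 13/31.
So producers capture 13/31 of the subsidy.

Producer share = 13/31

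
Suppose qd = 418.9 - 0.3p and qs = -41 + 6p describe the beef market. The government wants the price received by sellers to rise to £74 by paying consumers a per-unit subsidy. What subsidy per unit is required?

Required subsidy s = £21 per unit

At a seller price of 74, quantity supplied is -41 + 6·74 = 403.
Buyers absorb 403 only when they pay pb with 418.9 − 0.3·pb = 403, i.e. pb = 53.
s = ps − pb = 74 − 53 = 21.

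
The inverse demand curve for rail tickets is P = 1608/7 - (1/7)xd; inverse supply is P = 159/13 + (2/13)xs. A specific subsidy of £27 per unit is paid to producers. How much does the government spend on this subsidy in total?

Pre-subsidy: 1608/7 - (1/7)x = 159/13 + (2/13)x gives x* = 733 and P* = 125.
With the subsidy, sellers receive Ps = Pb + 27 for each unit, where Pb is the price buyers pay.
On the curves, Pb = 1608/7 - (1/7)x and Ps = 159/13 + (2/13)x; the wedge Ps − Pb = 27 gives 159/13 + (2/13)x − (1608/7 - (1/7)x) = 27, so x' = 824.
Then Pb = 1608/7 − (1/7)·824 = 112 and Ps = 159/13 + (2/13)·824 = 139.
Government outlay = subsidy × quantity = 27 × 824 = 22248.

Government cost = £22248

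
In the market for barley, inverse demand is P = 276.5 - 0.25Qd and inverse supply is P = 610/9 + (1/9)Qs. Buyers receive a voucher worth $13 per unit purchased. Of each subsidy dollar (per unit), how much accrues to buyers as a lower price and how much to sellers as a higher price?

Buyers gain $9 per unit; sellers gain $4 per unit

Pre-subsidy: 276.5 - 0.25Q = 610/9 + (1/9)Q gives Q* = 578 and P* = 132.
With the rebate, buyers effectively pay Pb = Ps − 13, where Ps is the price sellers receive.
On the curves, Pb = 276.5 - 0.25Q and Ps = 610/9 + (1/9)Q; the wedge Ps − Pb = 13 gives 610/9 + (1/9)Q − (276.5 - 0.25Q) = 13, so Q' = 614.
Then Pb = 276.5 − 0.25·614 = 123 and Ps = 610/9 + (1/9)·614 = 136.
Buyers' price falls by P* − Pb = 132 − 123 = 9; sellers' price rises by Ps − P* = 136 − 132 = 4.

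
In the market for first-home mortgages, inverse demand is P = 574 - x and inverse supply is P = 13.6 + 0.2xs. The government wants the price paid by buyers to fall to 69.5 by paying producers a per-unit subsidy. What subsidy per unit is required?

Required subsidy s = 45 per unit

At a buyer price of 69.5, quantity demanded is 574 − 1·69.5 = 504.5.
Sellers supply 504.5 only when they receive Ps = 13.6 + 0.2·504.5 = 114.5.
s = Ps − Pb = 114.5 − 69.5 = 45.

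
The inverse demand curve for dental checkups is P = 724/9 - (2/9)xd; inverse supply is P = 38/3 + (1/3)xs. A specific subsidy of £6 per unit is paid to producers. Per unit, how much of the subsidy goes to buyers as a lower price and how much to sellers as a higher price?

Buyers gain £2.4 per unit; sellers gain £3.6 per unit

Pre-subsidy: 724/9 - (2/9)x = 38/3 + (1/3)x gives x* = 122 and P* = 160/3.
With the subsidy, sellers receive Ps = Pb + 6 for each unit, where Pb is the price buyers pay.
On the curves, Pb = 724/9 - (2/9)x and Ps = 38/3 + (1/3)x; the wedge Ps − Pb = 6 gives 38/3 + (1/3)x − (724/9 - (2/9)x) = 6, so x' = 132.8.
Then Pb = 724/9 − (2/9)·132.8 = 764/15 and Ps = 38/3 + (1/3)·132.8 = 854/15.
Buyers' price falls by P* − Pb = 160/3 − 764/15 = 2.4; sellers' price rises by Ps − P* = 854/15 − 160/3 = 3.6.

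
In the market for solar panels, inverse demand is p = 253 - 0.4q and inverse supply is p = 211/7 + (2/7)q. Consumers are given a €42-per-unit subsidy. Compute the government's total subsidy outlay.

Pre-subsidy: 253 - 0.4q = 211/7 + (2/7)q gives q* = 325 and p* = 123.
With the rebate, buyers effectively pay pb = ps − 42, where ps is the price sellers receive.
On the curves, pb = 253 - 0.4q and ps = 211/7 + (2/7)q; the wedge ps − pb = 42 gives 211/7 + (2/7)q − (253 - 0.4q) = 42, so q' = 386.25.
Then pb = 253 − 0.4·386.25 = 98.5 and ps = 211/7 + (2/7)·386.25 = 140.5.
Government outlay = subsidy × quantity = 42 × 386.25 = 16222.5.

Government cost = €16222.5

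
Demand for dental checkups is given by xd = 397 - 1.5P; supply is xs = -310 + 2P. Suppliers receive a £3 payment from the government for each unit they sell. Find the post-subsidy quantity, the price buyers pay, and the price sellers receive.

Pre-subsidy: 397 - 1.5P = -310 + 2P gives P* = 202, x* = 94.
With the subsidy, sellers receive Ps = Pb + 3 for each unit, where Pb is the price buyers pay.
Supply in terms of Pb becomes xs = -310 + 2(Pb + 3) = -304 + 2Pb. Setting this equal to demand: 397 - 1.5Pb = -304 + 2Pb, so Pb = 1402/7.
Sellers receive Ps = 1402/7 + 3 = 1423/7; x' = 397 − 1.5·(1402/7) = 676/7.

x' = 676/7; buyers pay 1402/7; sellers receive 1423/7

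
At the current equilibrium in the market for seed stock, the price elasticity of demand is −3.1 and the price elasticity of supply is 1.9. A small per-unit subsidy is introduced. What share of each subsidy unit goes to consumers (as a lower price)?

Consumer share = 0.38

For a small subsidy around the equilibrium, the benefit split depends on the relative slopes, which at a point are proportional to the elasticities.
Buyer share = εs/(εs + |εd|) = 1.9/(1.9 + 3.1) = 0.38; seller share = |εd|/(εs + |εd|) = 0.62.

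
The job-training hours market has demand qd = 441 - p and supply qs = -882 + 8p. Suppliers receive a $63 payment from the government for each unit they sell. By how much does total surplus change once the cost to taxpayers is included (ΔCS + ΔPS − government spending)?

Pre-subsidy: 441 - p = -882 + 8p gives p* = 147, q* = 294.
With the subsidy, sellers receive ps = pb + 63 for each unit, where pb is the price buyers pay.
Supply in terms of pb becomes qs = -882 + 8(pb + 63) = -378 + 8pb. Setting this equal to demand: 441 - pb = -378 + 8pb, so pb = 91.
Sellers receive ps = 91 + 63 = 154; q' = 441 − 1·91 = 350.
ΔCS = ½(294 + 350)(147 − 91) = 18032; ΔPS = ½(294 + 350)(154 − 147) = 2254.
Government spending = 63 × 350 = 22050.
Net change = 18032 + 2254 − 22050 = -1764. The loss equals the DWL triangle ½·63·56.

Net change in total surplus = -$1764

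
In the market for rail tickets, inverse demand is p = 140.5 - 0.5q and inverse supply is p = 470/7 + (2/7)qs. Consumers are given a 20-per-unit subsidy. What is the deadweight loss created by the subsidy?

Deadweight loss = 2800/11

Pre-subsidy: 140.5 - 0.5q = 470/7 + (2/7)q gives q* = 1027/11 and p* = 1032/11.
With the rebate, buyers effectively pay pb = ps − 20, where ps is the price sellers receive.
On the curves, pb = 140.5 - 0.5q and ps = 470/7 + (2/7)q; the wedge ps − pb = 20 gives 470/7 + (2/7)q − (140.5 - 0.5q) = 20, so q' = 1307/11.
Then pb = 140.5 − 0.5·(1307/11) = 892/11 and ps = 470/7 + (2/7)·(1307/11) = 1112/11.
The subsidy expands output by 1307/11 − 1027/11 = 280/11 past the efficient level; on those units the gap between marginal cost and willingness to pay runs from 0 up to 20.
DWL = ½ × 20 × 280/11 = 2800/11.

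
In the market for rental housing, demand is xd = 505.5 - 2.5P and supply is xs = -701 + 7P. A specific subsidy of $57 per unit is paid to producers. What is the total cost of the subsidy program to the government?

Government cost = $16701

Pre-subsidy: 505.5 - 2.5P = -701 + 7P gives P* = 127, x* = 188.
With the subsidy, sellers receive Ps = Pb + 57 for each unit, where Pb is the price buyers pay.
Supply in terms of Pb becomes xs = -701 + 7(Pb + 57) = -302 + 7Pb. Setting this equal to demand: 505.5 - 2.5Pb = -302 + 7Pb, so Pb = 85.
Sellers receive Ps = 85 + 57 = 142; x' = 505.5 − 2.5·85 = 293.
Government outlay = subsidy × quantity = 57 × 293 = 16701.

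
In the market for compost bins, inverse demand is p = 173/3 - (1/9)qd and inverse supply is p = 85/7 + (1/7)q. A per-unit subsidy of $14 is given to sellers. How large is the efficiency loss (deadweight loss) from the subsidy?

Deadweight loss = $385.875

Pre-subsidy: 173/3 - (1/9)q = 85/7 + (1/7)q gives q* = 179.25 and p* = 37.75.
With the subsidy, sellers receive ps = pb + 14 for each unit, where pb is the price buyers pay.
On the curves, pb = 173/3 - (1/9)q and ps = 85/7 + (1/7)q; the wedge ps − pb = 14 gives 85/7 + (1/7)q − (173/3 - (1/9)q) = 14, so q' = 234.375.
Then pb = 173/3 − (1/9)·234.375 = 31.625 and ps = 85/7 + (1/7)·234.375 = 45.625.
The subsidy expands output by 234.375 − 179.25 = 55.125 past the efficient level; on those units the gap between marginal cost and willingness to pay runs from 0 up to 14.
DWL = ½ × 14 × 55.125 = 385.875.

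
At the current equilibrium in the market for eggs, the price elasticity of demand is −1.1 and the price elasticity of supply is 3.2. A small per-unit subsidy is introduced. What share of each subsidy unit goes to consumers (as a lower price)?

Consumer share = 32/43

For a small subsidy around the equilibrium, the benefit split depends on the relative slopes, which at a point are proportional to the elasticities.
Buyer share = εs/(εs + |εd|) = 3.2/(3.2 + 1.1) = 32/43; seller share = |εd|/(εs + |εd|) = 11/43.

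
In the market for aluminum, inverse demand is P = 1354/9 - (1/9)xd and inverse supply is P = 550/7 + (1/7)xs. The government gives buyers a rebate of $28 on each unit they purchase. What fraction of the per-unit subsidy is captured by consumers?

Pre-subsidy: 1354/9 - (1/9)x = 550/7 + (1/7)x gives x* = 283 and P* = 119.
With the rebate, buyers effectively pay Pb = Ps − 28, where Ps is the price sellers receive.
On the curves, Pb = 1354/9 - (1/9)x and Ps = 550/7 + (1/7)x; the wedge Ps − Pb = 28 gives 550/7 + (1/7)x − (1354/9 - (1/9)x) = 28, so x' = 393.25.
Then Pb = 1354/9 − (1/9)·393.25 = 106.75 and Ps = 550/7 + (1/7)·393.25 = 134.75.
Buyers' price falls by P* − Pb = 119 − 106.75 = 12.25; sellers' price rises by Ps − P* = 134.75 − 119 = 15.75.
So consumers capture 12.25/28 = 0.4375 of each unit of subsidy.

Consumer share = 0.4375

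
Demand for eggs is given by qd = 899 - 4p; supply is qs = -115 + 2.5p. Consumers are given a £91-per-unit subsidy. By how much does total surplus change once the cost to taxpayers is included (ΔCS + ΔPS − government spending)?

Net change in total surplus = -£6370

Pre-subsidy: 899 - 4p = -115 + 2.5p gives p* = 156, q* = 275.
With the rebate, buyers effectively pay pb = ps − 91, where ps is the price sellers receive.
Demand in terms of ps becomes qd = 899 − 4(ps − 91) = 1263 - 4ps. Setting this equal to supply: 1263 - 4ps = -115 + 2.5ps, so ps = 212.
Buyers pay pb = 212 − 91 = 121; q' = -115 + 2.5·212 = 415.
ΔCS = ½(275 + 415)(156 − 121) = 12075; ΔPS = ½(275 + 415)(212 − 156) = 19320.
Government spending = 91 × 415 = 37765.
Net change = 12075 + 19320 − 37765 = -6370. The loss equals the DWL triangle ½·91·140.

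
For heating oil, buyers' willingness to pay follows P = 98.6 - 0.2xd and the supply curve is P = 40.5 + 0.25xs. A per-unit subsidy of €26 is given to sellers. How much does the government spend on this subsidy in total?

Government cost = 43732/9

Pre-subsidy: 98.6 - 0.2x = 40.5 + 0.25x gives x* = 1162/9 and P* = 655/9.
With the subsidy, sellers receive Ps = Pb + 26 for each unit, where Pb is the price buyers pay.
On the curves, Pb = 98.6 - 0.2x and Ps = 40.5 + 0.25x; the wedge Ps − Pb = 26 gives 40.5 + 0.25x − (98.6 - 0.2x) = 26, so x' = 1682/9.
Then Pb = 98.6 − 0.2·(1682/9) = 551/9 and Ps = 40.5 + 0.25·(1682/9) = 785/9.
Government outlay = subsidy × quantity = 26 × 1682/9 = 43732/9.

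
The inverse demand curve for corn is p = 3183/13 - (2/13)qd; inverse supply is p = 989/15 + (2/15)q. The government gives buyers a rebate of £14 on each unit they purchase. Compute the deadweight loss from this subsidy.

Deadweight loss = £341.25

Pre-subsidy: 3183/13 - (2/13)q = 989/15 + (2/15)q gives q* = 623 and p* = 149.
With the rebate, buyers effectively pay pb = ps − 14, where ps is the price sellers receive.
On the curves, pb = 3183/13 - (2/13)q and ps = 989/15 + (2/15)q; the wedge ps − pb = 14 gives 989/15 + (2/15)q − (3183/13 - (2/13)q) = 14, so q' = 671.75.
Then pb = 3183/13 − (2/13)·671.75 = 141.5 and ps = 989/15 + (2/15)·671.75 = 155.5.
The subsidy expands output by 671.75 − 623 = 48.75 past the efficient level; on those units the gap between marginal cost and willingness to pay runs from 0 up to 14.
DWL = ½ × 14 × 48.75 = 341.25.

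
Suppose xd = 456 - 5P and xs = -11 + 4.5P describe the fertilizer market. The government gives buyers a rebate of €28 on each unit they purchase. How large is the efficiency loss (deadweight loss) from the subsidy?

Deadweight loss = 17640/19

Pre-subsidy: 456 - 5P = -11 + 4.5P gives P* = 934/19, x* = 3994/19.
With the rebate, buyers effectively pay Pb = Ps − 28, where Ps is the price sellers receive.
Demand in terms of Ps becomes xd = 456 − 5(Ps − 28) = 596 - 5Ps. Setting this equal to supply: 596 - 5Ps = -11 + 4.5Ps, so Ps = 1214/19.
Buyers pay Pb = 1214/19 − 28 = 682/19; x' = -11 + 4.5·(1214/19) = 5254/19.
The subsidy expands output by 5254/19 − 3994/19 = 1260/19 past the efficient level; on those units the gap between marginal cost and willingness to pay runs from 0 up to 28.
DWL = ½ × 28 × 1260/19 = 17640/19.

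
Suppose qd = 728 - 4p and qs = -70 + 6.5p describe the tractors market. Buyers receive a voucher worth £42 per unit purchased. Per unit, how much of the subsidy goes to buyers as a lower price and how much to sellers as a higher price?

Buyers gain £26 per unit; sellers gain £16 per unit

Pre-subsidy: 728 - 4p = -70 + 6.5p gives p* = 76, q* = 424.
With the rebate, buyers effectively pay pb = ps − 42, where ps is the price sellers receive.
Demand in terms of ps becomes qd = 728 − 4(ps − 42) = 896 - 4ps. Setting this equal to supply: 896 - 4ps = -70 + 6.5ps, so ps = 92.
Buyers pay pb = 92 − 42 = 50; q' = -70 + 6.5·92 = 528.
Buyers' price falls by p* − pb = 76 − 50 = 26; sellers' price rises by ps − p* = 92 − 76 = 16.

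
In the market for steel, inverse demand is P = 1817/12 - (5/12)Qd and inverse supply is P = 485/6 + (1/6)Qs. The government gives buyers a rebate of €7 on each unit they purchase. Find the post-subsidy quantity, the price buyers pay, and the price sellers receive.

Pre-subsidy: 1817/12 - (5/12)Q = 485/6 + (1/6)Q gives Q* = 121 and P* = 101.
With the rebate, buyers effectively pay Pb = Ps − 7, where Ps is the price sellers receive.
On the curves, Pb = 1817/12 - (5/12)Q and Ps = 485/6 + (1/6)Q; the wedge Ps − Pb = 7 gives 485/6 + (1/6)Q − (1817/12 - (5/12)Q) = 7, so Q' = 133.
Then Pb = 1817/12 − (5/12)·133 = 96 and Ps = 485/6 + (1/6)·133 = 103.

Q' = 133; buyers pay €96; sellers receive €103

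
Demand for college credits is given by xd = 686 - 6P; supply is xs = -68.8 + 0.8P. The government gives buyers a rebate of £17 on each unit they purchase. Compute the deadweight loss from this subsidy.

Pre-subsidy: 686 - 6P = -68.8 + 0.8P gives P* = 111, x* = 20.
With the rebate, buyers effectively pay Pb = Ps − 17, where Ps is the price sellers receive.
Demand in terms of Ps becomes xd = 686 − 6(Ps − 17) = 788 - 6Ps. Setting this equal to supply: 788 - 6Ps = -68.8 + 0.8Ps, so Ps = 126.
Buyers pay Pb = 126 − 17 = 109; x' = -68.8 + 0.8·126 = 32.
The subsidy expands output by 32 − 20 = 12 past the efficient level; on those units the gap between marginal cost and willingness to pay runs from 0 up to 17.
DWL = ½ × 17 × 12 = 102.

Deadweight loss = £102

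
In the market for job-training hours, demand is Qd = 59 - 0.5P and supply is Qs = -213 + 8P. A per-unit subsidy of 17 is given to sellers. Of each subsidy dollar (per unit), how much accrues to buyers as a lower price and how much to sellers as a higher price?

Pre-subsidy: 59 - 0.5P = -213 + 8P gives P* = 32, Q* = 43.
With the subsidy, sellers receive Ps = Pb + 17 for each unit, where Pb is the price buyers pay.
Supply in terms of Pb becomes Qs = -213 + 8(Pb + 17) = -77 + 8Pb. Setting this equal to demand: 59 - 0.5Pb = -77 + 8Pb, so Pb = 16.
Sellers receive Ps = 16 + 17 = 33; Q' = 59 − 0.5·16 = 51.
Buyers' price falls by P* − Pb = 32 − 16 = 16; sellers' price rises by Ps − P* = 33 − 32 = 1.

Buyers gain 16 per unit; sellers gain 1 per unit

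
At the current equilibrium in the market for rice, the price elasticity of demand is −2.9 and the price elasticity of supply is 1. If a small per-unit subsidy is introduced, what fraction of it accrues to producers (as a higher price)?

For a small subsidy around the equilibrium, the benefit split depends on the relative slopes, which at a point are proportional to the elasticities.
Buyer share = εs/(εs + |εd|) = 1/(1 + 2.9) = 10/39; seller share = |εd|/(εs + |εd|) = 29/39.
So producers capture 29/39 of the subsidy.

Producer share = 29/39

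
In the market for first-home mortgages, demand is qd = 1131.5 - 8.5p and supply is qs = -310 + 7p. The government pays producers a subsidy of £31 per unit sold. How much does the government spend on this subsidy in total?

Pre-subsidy: 1131.5 - 8.5p = -310 + 7p gives p* = 93, q* = 341.
With the subsidy, sellers receive ps = pb + 31 for each unit, where pb is the price buyers pay.
Supply in terms of pb becomes qs = -310 + 7(pb + 31) = -93 + 7pb. Setting this equal to demand: 1131.5 - 8.5pb = -93 + 7pb, so pb = 79.
Sellers receive ps = 79 + 31 = 110; q' = 1131.5 − 8.5·79 = 460.
Government outlay = subsidy × quantity = 31 × 460 = 14260.

Government cost = £14260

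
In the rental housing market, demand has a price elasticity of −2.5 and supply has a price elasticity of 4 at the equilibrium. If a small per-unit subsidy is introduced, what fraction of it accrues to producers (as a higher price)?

Producer share = 5/13

For a small subsidy around the equilibrium, the benefit split depends on the relative slopes, which at a point are proportional to the elasticities.
Buyer share = εs/(εs + |εd|) = 4/(4 + 2.5) = 8/13; seller share = |εd|/(εs + |εd|) = 5/13.
So producers capture 5/13 of the subsidy.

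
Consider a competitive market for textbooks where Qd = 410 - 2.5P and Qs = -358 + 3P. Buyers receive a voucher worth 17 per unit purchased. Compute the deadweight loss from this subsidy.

Deadweight loss = 4335/22

Pre-subsidy: 410 - 2.5P = -358 + 3P gives P* = 1536/11, Q* = 670/11.
With the rebate, buyers effectively pay Pb = Ps − 17, where Ps is the price sellers receive.
Demand in terms of Ps becomes Qd = 410 − 2.5(Ps − 17) = 452.5 - 2.5Ps. Setting this equal to supply: 452.5 - 2.5Ps = -358 + 3Ps, so Ps = 1621/11.
Buyers pay Pb = 1621/11 − 17 = 1434/11; Q' = -358 + 3·(1621/11) = 925/11.
The subsidy expands output by 925/11 − 670/11 = 255/11 past the efficient level; on those units the gap between marginal cost and willingness to pay runs from 0 up to 17.
DWL = ½ × 17 × 255/11 = 4335/22.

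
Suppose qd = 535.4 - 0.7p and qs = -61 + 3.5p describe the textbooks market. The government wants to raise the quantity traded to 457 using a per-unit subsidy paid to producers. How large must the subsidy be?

At q = 457, invert demand for the buyer price: pb = (535.4 − 457)/0.7 = 112; invert supply for the seller price: ps = (457 − (-61))/3.5 = 148.
The subsidy must fill the gap: s = ps − pb = 148 − 112 = 36.

Required subsidy s = 36 per unit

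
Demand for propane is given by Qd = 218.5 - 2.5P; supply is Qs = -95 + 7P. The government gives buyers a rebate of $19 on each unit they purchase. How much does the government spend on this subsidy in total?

Pre-subsidy: 218.5 - 2.5P = -95 + 7P gives P* = 33, Q* = 136.
With the rebate, buyers effectively pay Pb = Ps − 19, where Ps is the price sellers receive.
Demand in terms of Ps becomes Qd = 218.5 − 2.5(Ps − 19) = 266 - 2.5Ps. Setting this equal to supply: 266 - 2.5Ps = -95 + 7Ps, so Ps = 38.
Buyers pay Pb = 38 − 19 = 19; Q' = -95 + 7·38 = 171.
Government outlay = subsidy × quantity = 19 × 171 = 3249.

Government cost = $3249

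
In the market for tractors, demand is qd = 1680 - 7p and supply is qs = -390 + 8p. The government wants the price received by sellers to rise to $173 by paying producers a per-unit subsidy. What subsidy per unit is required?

At a seller price of 173, quantity supplied is -390 + 8·173 = 994.
Buyers absorb 994 only when they pay pb with 1680 − 7·pb = 994, i.e. pb = 98.
s = ps − pb = 173 − 98 = 75.

Required subsidy s = $75 per unit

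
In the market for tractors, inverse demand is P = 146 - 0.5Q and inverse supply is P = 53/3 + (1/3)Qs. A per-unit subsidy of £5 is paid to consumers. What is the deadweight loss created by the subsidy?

Deadweight loss = £15

Pre-subsidy: 146 - 0.5Q = 53/3 + (1/3)Q gives Q* = 154 and P* = 69.
With the rebate, buyers effectively pay Pb = Ps − 5, where Ps is the price sellers receive.
On the curves, Pb = 146 - 0.5Q and Ps = 53/3 + (1/3)Q; the wedge Ps − Pb = 5 gives 53/3 + (1/3)Q − (146 - 0.5Q) = 5, so Q' = 160.
Then Pb = 146 − 0.5·160 = 66 and Ps = 53/3 + (1/3)·160 = 71.
The subsidy expands output by 160 − 154 = 6 past the efficient level; on those units the gap between marginal cost and willingness to pay runs from 0 up to 5.
DWL = ½ × 5 × 6 = 15.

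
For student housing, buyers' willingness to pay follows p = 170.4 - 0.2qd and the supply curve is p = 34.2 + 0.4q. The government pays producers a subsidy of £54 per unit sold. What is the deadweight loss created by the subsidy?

Deadweight loss = £2430

Pre-subsidy: 170.4 - 0.2q = 34.2 + 0.4q gives q* = 227 and p* = 125.
With the subsidy, sellers receive ps = pb + 54 for each unit, where pb is the price buyers pay.
On the curves, pb = 170.4 - 0.2q and ps = 34.2 + 0.4q; the wedge ps − pb = 54 gives 34.2 + 0.4q − (170.4 - 0.2q) = 54, so q' = 317.
Then pb = 170.4 − 0.2·317 = 107 and ps = 34.2 + 0.4·317 = 161.
The subsidy expands output by 317 − 227 = 90 past the efficient level; on those units the gap between marginal cost and willingness to pay runs from 0 up to 54.
DWL = ½ × 54 × 90 = 2430.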